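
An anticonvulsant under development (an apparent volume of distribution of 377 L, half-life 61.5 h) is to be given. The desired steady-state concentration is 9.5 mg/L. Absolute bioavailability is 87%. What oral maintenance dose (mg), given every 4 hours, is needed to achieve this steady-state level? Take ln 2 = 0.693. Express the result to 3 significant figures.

186 mg

CL = 0.693 × Vd / t½ = 0.693 × 377.0 / 61.5 = 4.248 L/h
D = CL × Css × τ / F = 4.248 × 9.5 × 4 / 0.87 = 185.5 mg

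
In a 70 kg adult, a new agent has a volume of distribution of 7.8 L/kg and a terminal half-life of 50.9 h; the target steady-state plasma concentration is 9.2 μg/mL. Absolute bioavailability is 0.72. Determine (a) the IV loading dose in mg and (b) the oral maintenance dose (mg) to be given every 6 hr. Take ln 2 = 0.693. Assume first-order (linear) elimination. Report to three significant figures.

Vd(total) = 70 kg × 7.8 L/kg = 546.0 L
LD = Vd × C = 546.0 × 9.2 = 5023 mg
CL = 0.693 × Vd / t½ = 0.693 × 546.0 / 50.9 = 7.434 L/h
D = CL × Css × τ / F = 7.434 × 9.2 × 6 / 0.72 = 569.9 mg

(a) 5020 mg; (b) 570 mg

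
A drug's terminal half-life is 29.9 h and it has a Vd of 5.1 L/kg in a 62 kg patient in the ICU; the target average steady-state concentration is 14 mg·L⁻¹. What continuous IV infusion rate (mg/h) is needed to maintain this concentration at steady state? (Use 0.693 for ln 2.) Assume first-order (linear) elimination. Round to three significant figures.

Vd = 5.1 L/kg × 62 kg = 316.2 L
CL = ln 2 · Vd / t½ = 0.693 × 316.2 / 29.9 = 7.329 L/h
Infusion rate = CL × Css = 7.329 × 14 = 102.6 mg/h

103 mg/h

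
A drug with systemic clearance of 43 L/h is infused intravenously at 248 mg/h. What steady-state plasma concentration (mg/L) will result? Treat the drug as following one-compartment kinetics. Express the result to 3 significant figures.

5.77 mg/L

Css = rate / CL = 248 / 43.00 = 5.767 mg/L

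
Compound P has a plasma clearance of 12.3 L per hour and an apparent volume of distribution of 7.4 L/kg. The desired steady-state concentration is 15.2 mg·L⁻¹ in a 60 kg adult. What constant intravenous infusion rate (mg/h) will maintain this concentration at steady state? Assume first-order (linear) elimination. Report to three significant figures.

187 mg/h

Rate = CL × Css = 12.30 × 15.2 = 187.0 mg/h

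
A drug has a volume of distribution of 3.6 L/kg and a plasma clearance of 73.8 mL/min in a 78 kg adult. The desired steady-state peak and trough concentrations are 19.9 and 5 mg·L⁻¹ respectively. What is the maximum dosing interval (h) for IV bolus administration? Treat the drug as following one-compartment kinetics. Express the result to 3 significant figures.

Total Vd = 3.6 × 78 = 280.8 L
CL = 73.8 mL/min = 73.8 × 0.06 = 4.428 L/h
k = CL / Vd = 4.428 / 280.8 = 0.01577 h⁻¹
Between IV bolus doses, concentration decays as C = C₀·e^(−kτ), so C_peak/C_trough = e^(kτ).
τ_max = ln(C_peak/C_trough) / k = ln(19.9/5) / 0.01577 = 1.381 / 0.01577 = 87.57 h

87.6 h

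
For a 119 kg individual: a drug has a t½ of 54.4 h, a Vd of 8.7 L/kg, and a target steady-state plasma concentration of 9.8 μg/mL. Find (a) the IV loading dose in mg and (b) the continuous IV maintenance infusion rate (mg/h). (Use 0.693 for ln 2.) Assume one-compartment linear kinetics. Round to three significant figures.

Total Vd = 8.7 × 119 = 1035 L
LD = Vd × C = 1035 × 9.8 = 10140 mg
CL = 0.693 × Vd / t½ = 0.693 × 1035 / 54.4 = 13.18 L/h
Infusion rate = CL × Css = 13.18 × 9.8 = 129.2 mg/h

(a) 10100 mg; (b) 129 mg/h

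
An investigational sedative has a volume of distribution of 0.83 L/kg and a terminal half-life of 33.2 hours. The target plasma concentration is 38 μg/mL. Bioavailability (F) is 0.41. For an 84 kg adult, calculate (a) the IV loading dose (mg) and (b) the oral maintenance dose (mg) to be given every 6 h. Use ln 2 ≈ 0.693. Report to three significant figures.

Vd = 0.83 L/kg × 84 kg = 69.72 L
LD = Vd × C = 69.72 × 38 = 2649 mg
CL = 0.693 × Vd / t½ = 0.693 × 69.72 / 33.2 = 1.455 L/h
D = CL × Css × τ / F = 1.455 × 38 × 6 / 0.41 = 809.1 mg

(a) 2650 mg; (b) 809 mg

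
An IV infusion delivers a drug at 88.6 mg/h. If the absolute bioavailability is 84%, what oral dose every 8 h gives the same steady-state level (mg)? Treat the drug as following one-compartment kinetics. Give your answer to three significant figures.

To maintain the same Css, the systemic dosing rate must be unchanged: F·D/τ = infusion rate.
D = rate × τ / F = 88.6 × 8 / 0.84 = 843.8 mg

844 mg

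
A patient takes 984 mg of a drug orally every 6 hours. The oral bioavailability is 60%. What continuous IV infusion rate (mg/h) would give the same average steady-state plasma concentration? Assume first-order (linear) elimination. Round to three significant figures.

Equivalent systemic input: infusion rate = F·D/τ.
Rate = 0.6 × 984 / 6 = 98.40 mg/h

98.4 mg/h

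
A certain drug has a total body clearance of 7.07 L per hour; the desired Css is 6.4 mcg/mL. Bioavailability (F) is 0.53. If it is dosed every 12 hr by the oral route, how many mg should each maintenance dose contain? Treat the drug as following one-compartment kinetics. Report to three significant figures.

D = CL × Css × τ / F = 7.070 × 6.4 × 12 / 0.53 = 1024 mg

1020 mg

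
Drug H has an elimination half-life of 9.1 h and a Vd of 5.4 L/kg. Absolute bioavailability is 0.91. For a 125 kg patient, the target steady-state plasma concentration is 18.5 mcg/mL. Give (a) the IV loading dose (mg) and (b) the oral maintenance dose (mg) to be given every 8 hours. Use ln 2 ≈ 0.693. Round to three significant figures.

Vd(total) = 125 kg × 5.4 L/kg = 675.0 L
LD = Vd × C = 675.0 × 18.5 = 12490 mg
CL = 0.693 × Vd / t½ = 0.693 × 675.0 / 9.1 = 51.40 L/h
D = CL × Css × τ / F = 51.40 × 18.5 × 8 / 0.91 = 8360 mg

(a) 12500 mg; (b) 8360 mg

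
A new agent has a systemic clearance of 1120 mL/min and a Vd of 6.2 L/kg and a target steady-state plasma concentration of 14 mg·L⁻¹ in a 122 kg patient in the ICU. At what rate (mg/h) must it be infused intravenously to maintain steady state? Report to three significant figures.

941 mg/h

CL = 1120 mL/min × 60/1000 = 67.20 L/h
Rate = CL × Css = 67.20 × 14 = 940.8 mg/h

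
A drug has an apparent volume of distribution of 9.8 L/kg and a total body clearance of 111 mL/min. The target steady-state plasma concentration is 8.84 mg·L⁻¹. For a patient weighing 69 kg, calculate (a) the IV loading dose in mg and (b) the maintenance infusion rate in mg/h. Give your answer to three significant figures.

Vd(total) = 69 kg × 9.8 L/kg = 676.2 L
LD = Vd · C_target = 676.2 × 8.84 = 5978 mg
CL = 111 mL/min × 60/1000 = 6.660 L/h
Infusion rate = 6.660 L/h × 8.84 mg/L = 58.87 mg/h

(a) 5980 mg; (b) 58.9 mg/h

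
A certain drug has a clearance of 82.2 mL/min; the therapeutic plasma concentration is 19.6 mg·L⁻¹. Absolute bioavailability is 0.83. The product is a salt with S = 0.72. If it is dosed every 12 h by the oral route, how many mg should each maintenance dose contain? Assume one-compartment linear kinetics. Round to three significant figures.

CL = 82.2 mL/min × 60/1000 = 4.932 L/h
D = CL × Css × τ / F / S = 4.932 × 19.6 × 12 / 0.83 / 0.72 = 1941 mg

1940 mg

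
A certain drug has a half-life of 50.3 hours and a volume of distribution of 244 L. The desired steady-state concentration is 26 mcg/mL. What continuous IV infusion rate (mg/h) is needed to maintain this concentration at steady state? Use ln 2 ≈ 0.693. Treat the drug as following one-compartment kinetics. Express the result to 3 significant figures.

87.4 mg/h

CL = ln 2 · Vd / t½ = 0.693 × 244.0 / 50.3 = 3.362 L/h
Infusion rate = CL × Css = 3.362 × 26 = 87.41 mg/h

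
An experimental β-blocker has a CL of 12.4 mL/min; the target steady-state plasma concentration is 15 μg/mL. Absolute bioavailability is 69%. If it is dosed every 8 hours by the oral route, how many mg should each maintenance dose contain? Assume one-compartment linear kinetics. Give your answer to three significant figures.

Convert clearance: 12.4 mL/min × 60 min/h ÷ 1000 mL/L = 0.7440 L/h
D = CL × Css × τ / F = 0.7440 × 15 × 8 / 0.69 = 129.4 mg

129 mg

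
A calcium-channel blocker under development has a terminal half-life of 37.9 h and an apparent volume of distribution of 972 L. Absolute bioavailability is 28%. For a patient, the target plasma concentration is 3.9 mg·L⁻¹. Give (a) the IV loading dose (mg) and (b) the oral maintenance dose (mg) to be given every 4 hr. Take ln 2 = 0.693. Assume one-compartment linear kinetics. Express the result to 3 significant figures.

(a) 3790 mg; (b) 990 mg

LD = Vd × C = 972.0 × 3.9 = 3791 mg
CL = 0.693 × Vd / t½ = 0.693 × 972.0 / 37.9 = 17.77 L/h
D = CL × Css × τ / F = 17.77 × 3.9 × 4 / 0.28 = 990.0 mg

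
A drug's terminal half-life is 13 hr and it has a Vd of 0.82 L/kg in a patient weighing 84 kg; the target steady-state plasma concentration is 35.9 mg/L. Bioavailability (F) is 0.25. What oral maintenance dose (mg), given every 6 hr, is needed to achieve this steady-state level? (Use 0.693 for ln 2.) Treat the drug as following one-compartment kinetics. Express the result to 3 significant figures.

Vd(total) = 84 kg × 0.82 L/kg = 68.88 L
CL = ln 2 · Vd / t½ = 0.693 × 68.88 / 13 = 3.672 L/h
D = CL × Css × τ / F = 3.672 × 35.9 × 6 / 0.25 = 3164 mg

3160 mg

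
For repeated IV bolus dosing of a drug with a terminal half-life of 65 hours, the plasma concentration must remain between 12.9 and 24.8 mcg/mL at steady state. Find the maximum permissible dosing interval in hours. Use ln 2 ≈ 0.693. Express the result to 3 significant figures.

k = 0.693 / t½ = 0.693 / 65 = 0.01066 h⁻¹
Between IV bolus doses, concentration decays as C = C₀·e^(−kτ), so C_peak/C_trough = e^(kτ).
τ_max = ln(C_peak/C_trough) / k = ln(24.8/12.9) / 0.01066 = 0.6536 / 0.01066 = 61.31 h

61.3 h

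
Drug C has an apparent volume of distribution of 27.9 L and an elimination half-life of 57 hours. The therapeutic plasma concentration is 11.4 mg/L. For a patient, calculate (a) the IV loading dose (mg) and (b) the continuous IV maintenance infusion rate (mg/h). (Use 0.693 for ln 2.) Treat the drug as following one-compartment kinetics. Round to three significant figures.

(a) 318 mg; (b) 3.87 mg/h

LD = Vd × C = 27.90 × 11.4 = 318.1 mg
CL = 0.693 × Vd / t½ = 0.693 × 27.90 / 57 = 0.3392 L/h
Infusion rate = CL × Css = 0.3392 × 11.4 = 3.867 mg/h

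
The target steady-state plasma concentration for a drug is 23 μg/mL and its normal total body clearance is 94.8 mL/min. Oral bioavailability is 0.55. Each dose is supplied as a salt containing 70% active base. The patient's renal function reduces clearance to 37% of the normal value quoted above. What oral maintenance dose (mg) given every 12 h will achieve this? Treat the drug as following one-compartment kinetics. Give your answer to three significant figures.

CL = 94.8 mL/min = 94.8 × 0.06 = 5.688 L/h
Patient clearance = 0.37 × 5.688 = 2.105 L/h
At steady state, dose per interval replaces the amount cleared in that interval: F·S·D/τ = CL·Css.
D = CL × Css × τ / F / S = 2.105 × 23 × 12 / 0.55 / 0.7 = 1509 mg

1510 mg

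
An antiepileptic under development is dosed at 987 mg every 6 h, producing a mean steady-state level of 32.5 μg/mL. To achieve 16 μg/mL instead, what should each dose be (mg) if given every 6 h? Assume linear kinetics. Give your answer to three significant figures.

For first-order elimination, Css ∝ F·D/(CL·τ); F and CL are unchanged, so Css ∝ D/τ.
D₂ = D₁ × (Css,target / Css,current) = 987 × 16/32.5 = 485.9 mg

486 mg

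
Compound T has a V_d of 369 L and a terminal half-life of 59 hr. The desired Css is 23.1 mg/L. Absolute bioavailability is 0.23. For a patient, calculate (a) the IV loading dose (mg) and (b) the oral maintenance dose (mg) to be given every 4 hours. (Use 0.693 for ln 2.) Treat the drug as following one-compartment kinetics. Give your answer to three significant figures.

(a) 8520 mg; (b) 1740 mg

LD = Vd × C = 369.0 × 23.1 = 8524 mg
CL = 0.693 × Vd / t½ = 0.693 × 369.0 / 59 = 4.334 L/h
D = CL × Css × τ / F = 4.334 × 23.1 × 4 / 0.23 = 1741 mg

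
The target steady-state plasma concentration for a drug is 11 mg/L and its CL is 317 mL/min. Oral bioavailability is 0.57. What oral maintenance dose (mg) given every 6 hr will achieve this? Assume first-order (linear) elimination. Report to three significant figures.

2200 mg

CL = 317 mL/min × 60/1000 = 19.02 L/h
D = CL × Css × τ / F = 19.02 × 11 × 6 / 0.57 = 2202 mg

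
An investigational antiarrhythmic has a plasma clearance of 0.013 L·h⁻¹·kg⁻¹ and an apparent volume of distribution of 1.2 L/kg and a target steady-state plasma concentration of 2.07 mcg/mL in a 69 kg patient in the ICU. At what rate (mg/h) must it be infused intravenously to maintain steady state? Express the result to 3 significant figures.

1.86 mg/h

CL = 0.013 L·h⁻¹·kg⁻¹ × 69 kg = 0.8970 L/h
Rate = CL × Css = 0.8970 × 2.07 = 1.857 mg/h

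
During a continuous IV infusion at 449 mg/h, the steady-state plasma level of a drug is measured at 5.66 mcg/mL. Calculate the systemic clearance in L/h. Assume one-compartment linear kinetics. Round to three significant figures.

79.3 L/h

At steady state, infusion rate = CL × Css, so CL = rate / Css.
CL = 449 / 5.66 = 79.33 L/h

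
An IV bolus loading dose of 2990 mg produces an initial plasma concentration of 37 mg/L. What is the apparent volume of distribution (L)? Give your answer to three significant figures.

Immediately after an IV bolus, C₀ = Dose / Vd, so Vd = Dose / C₀.
Vd = 2990 / 37 = 80.81 L

80.8 L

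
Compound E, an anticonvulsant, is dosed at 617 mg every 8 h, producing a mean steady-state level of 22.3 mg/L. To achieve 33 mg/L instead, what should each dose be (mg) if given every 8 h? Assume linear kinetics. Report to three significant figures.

913 mg

For first-order elimination, Css ∝ F·D/(CL·τ); F and CL are unchanged, so Css ∝ D/τ.
D₂ = D₁ × (Css,target / Css,current) = 617 × 33/22.3 = 913.0 mg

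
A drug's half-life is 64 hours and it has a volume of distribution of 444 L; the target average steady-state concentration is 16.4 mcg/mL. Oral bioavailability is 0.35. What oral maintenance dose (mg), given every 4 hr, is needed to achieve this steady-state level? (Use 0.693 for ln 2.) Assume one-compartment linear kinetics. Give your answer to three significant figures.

901 mg

k = 0.693/64 = 0.01083 h⁻¹, so CL = k·Vd = 0.01083 × 444.0 = 4.809 L/h
D = CL × Css × τ / F = 4.809 × 16.4 × 4 / 0.35 = 901.3 mg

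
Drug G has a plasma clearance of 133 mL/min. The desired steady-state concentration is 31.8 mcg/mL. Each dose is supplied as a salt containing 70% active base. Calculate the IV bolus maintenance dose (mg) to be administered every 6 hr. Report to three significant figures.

2180 mg

CL = 133 mL/min = 133 × 0.06 = 7.980 L/h
D = CL × Css × τ / S = 7.980 × 31.8 × 6 / 0.7 = 2175 mg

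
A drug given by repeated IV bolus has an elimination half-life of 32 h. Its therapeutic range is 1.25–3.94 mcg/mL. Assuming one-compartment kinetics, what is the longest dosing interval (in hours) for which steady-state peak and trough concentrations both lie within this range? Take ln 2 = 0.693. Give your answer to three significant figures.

k = 0.693 / t½ = 0.693 / 32 = 0.02166 h⁻¹
Between IV bolus doses, concentration decays as C = C₀·e^(−kτ), so C_peak/C_trough = e^(kτ).
τ_max = ln(C_peak/C_trough) / k = ln(3.94/1.25) / 0.02166 = 1.148 / 0.02166 = 53.00 h

53.0 h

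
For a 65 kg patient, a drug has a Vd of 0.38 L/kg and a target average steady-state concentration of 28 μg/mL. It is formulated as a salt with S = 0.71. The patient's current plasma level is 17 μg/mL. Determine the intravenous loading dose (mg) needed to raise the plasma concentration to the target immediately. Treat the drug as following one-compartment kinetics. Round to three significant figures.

383 mg

Total Vd = 0.38 × 65 = 24.70 L
The loading dose fills Vd to the target concentration.
Concentration deficit ΔC = 28 − 17 = 11.00 mg/L
LD = Vd × ΔC / S = 24.70 × 11.00 / 0.71 = 382.7 mg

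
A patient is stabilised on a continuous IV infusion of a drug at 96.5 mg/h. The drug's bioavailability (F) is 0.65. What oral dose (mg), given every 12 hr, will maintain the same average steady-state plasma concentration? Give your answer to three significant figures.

1780 mg

To maintain the same Css, the systemic dosing rate must be unchanged: F·D/τ = infusion rate.
D = rate × τ / F = 96.5 × 12 / 0.65 = 1782 mg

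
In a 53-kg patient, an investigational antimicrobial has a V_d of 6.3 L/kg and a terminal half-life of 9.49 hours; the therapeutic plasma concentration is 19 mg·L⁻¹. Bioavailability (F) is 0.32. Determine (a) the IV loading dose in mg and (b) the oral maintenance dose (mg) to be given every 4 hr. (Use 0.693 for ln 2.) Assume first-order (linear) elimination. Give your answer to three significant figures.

(a) 6340 mg; (b) 5790 mg

Total Vd = 6.3 × 53 = 333.9 L
LD = Vd × C = 333.9 × 19 = 6344 mg
CL = 0.693 × Vd / t½ = 0.693 × 333.9 / 9.49 = 24.38 L/h
D = CL × Css × τ / F = 24.38 × 19 × 4 / 0.32 = 5790 mg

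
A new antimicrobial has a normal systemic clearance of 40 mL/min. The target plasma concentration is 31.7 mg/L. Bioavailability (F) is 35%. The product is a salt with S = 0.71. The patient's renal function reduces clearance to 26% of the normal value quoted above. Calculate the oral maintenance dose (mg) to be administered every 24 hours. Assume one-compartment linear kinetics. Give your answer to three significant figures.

1910 mg

Convert clearance: 40 mL/min × 60 min/h ÷ 1000 mL/L = 2.400 L/h
Patient clearance = 0.26 × 2.400 = 0.6240 L/h
D = CL × Css × τ / F / S = 0.6240 × 31.7 × 24 / 0.35 / 0.71 = 1910 mg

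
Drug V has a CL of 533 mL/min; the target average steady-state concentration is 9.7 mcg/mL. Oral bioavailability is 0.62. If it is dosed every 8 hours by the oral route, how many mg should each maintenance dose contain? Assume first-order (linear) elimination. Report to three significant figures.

CL = 533 mL/min × 60/1000 = 31.98 L/h
D = CL × Css × τ / F = 31.98 × 9.7 × 8 / 0.62 = 4003 mg

4000 mg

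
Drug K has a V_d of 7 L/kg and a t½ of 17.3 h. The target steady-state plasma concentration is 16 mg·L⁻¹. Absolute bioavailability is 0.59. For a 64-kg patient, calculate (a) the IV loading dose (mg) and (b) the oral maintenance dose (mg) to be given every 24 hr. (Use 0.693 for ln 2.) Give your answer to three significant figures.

Total Vd = 7 × 64 = 448.0 L
LD = Vd × C = 448.0 × 16 = 7168 mg
CL = 0.693 × Vd / t½ = 0.693 × 448.0 / 17.3 = 17.95 L/h
D = CL × Css × τ / F = 17.95 × 16 × 24 / 0.59 = 11680 mg

(a) 7170 mg; (b) 11700 mg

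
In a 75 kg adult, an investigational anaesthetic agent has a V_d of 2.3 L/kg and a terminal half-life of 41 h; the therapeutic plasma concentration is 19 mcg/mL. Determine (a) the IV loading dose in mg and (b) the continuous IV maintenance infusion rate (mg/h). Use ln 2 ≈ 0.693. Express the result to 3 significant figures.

(a) 3280 mg; (b) 55.4 mg/h

Vd(total) = 75 kg × 2.3 L/kg = 172.5 L
LD = Vd × C = 172.5 × 19 = 3278 mg
CL = 0.693 × Vd / t½ = 0.693 × 172.5 / 41 = 2.916 L/h
Infusion rate = CL × Css = 2.916 × 19 = 55.40 mg/h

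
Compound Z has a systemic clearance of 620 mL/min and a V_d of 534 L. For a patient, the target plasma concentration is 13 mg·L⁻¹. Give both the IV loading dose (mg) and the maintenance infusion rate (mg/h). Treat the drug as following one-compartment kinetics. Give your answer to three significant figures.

LD = Vd · C_target = 534.0 × 13 = 6942 mg
CL = 620 mL/min = 620 × 0.06 = 37.20 L/h
Maintenance: replace elimination → rate = CL × Css = 37.20 × 13 = 483.6 mg/h

(a) 6940 mg; (b) 484 mg/h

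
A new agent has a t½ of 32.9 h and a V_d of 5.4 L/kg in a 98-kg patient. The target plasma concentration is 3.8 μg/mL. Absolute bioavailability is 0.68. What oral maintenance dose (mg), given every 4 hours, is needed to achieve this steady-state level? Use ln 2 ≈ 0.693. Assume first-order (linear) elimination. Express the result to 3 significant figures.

249 mg

Vd = 5.4 L/kg × 98 kg = 529.2 L
CL = 0.693 × Vd / t½ = 0.693 × 529.2 / 32.9 = 11.15 L/h
D = CL × Css × τ / F = 11.15 × 3.8 × 4 / 0.68 = 249.2 mg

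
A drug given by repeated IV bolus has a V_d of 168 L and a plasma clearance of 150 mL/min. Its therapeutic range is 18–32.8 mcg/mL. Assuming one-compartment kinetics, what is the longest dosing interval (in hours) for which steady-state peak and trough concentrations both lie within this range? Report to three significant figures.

CL = 150 mL/min × 60/1000 = 9.000 L/h
k = CL / Vd = 9.000 / 168.0 = 0.05357 h⁻¹
Between IV bolus doses, concentration decays as C = C₀·e^(−kτ), so C_peak/C_trough = e^(kτ).
τ_max = ln(C_peak/C_trough) / k = ln(32.8/18) / 0.05357 = 0.6001 / 0.05357 = 11.20 h

11.2 h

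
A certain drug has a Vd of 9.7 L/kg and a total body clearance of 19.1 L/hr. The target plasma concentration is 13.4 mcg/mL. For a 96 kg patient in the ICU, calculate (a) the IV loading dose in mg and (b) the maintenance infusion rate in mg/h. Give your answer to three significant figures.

(a) 12500 mg; (b) 256 mg/h

Total Vd = 9.7 × 96 = 931.2 L
LD = Vd · C_target = 931.2 × 13.4 = 12480 mg
Infusion rate = 19.10 L/h × 13.4 mg/L = 255.9 mg/h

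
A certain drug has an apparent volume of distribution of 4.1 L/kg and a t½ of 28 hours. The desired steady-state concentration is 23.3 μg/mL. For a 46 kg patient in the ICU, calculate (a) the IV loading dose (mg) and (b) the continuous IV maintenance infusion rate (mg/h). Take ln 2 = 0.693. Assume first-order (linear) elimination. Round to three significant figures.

(a) 4390 mg; (b) 109 mg/h

Vd = 4.1 L/kg × 46 kg = 188.6 L
LD = Vd × C = 188.6 × 23.3 = 4394 mg
CL = 0.693 × Vd / t½ = 0.693 × 188.6 / 28 = 4.668 L/h
Infusion rate = CL × Css = 4.668 × 23.3 = 108.8 mg/h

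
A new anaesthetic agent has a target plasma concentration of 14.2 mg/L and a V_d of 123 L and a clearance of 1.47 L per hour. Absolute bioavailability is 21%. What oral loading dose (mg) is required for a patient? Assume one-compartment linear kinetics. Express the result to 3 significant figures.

The loading dose fills Vd to the target concentration.
LD = Vd × C / F = 123.0 × 14.20 / 0.21 = 8317 mg

8320 mg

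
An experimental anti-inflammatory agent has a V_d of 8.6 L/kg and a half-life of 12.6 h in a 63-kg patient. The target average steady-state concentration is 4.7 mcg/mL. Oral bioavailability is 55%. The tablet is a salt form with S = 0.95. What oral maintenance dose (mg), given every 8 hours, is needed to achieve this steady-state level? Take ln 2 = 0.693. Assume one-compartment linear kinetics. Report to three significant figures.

2140 mg

Vd = 8.6 L/kg × 63 kg = 541.8 L
CL = 0.693 × Vd / t½ = 0.693 × 541.8 / 12.6 = 29.80 L/h
D = CL × Css × τ / F / S = 29.80 × 4.7 × 8 / 0.55 / 0.95 = 2144 mg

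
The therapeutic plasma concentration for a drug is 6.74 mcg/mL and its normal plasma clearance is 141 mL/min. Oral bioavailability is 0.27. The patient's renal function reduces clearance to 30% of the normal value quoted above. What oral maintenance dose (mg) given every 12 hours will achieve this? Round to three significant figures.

760 mg

CL = 141 mL/min = 141 × 0.06 = 8.460 L/h
Patient clearance = 0.3 × 8.460 = 2.538 L/h
D = CL × Css × τ / F = 2.538 × 6.74 × 12 / 0.27 = 760.3 mg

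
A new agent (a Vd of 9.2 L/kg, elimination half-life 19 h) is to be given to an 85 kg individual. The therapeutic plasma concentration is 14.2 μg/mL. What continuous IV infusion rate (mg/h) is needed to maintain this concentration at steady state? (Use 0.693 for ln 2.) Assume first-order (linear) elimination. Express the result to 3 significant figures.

405 mg/h

Total Vd = 9.2 × 85 = 782.0 L
k = 0.693/19 = 0.03647 h⁻¹, so CL = k·Vd = 0.03647 × 782.0 = 28.52 L/h
Infusion rate = CL × Css = 28.52 × 14.2 = 405.0 mg/h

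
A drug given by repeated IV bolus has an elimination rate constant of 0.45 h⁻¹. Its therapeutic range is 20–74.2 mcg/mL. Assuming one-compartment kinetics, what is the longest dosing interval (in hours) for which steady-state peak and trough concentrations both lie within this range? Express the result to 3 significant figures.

2.91 h

Between IV bolus doses, concentration decays as C = C₀·e^(−kτ), so C_peak/C_trough = e^(kτ).
τ_max = ln(C_peak/C_trough) / k = ln(74.2/20) / 0.4500 = 1.311 / 0.4500 = 2.913 h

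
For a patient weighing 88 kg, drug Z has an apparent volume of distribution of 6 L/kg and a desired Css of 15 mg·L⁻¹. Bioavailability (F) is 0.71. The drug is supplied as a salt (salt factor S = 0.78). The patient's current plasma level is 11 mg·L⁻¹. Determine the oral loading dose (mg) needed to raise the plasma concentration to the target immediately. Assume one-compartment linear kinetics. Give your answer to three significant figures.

3810 mg

Total Vd = 6 × 88 = 528.0 L
The loading dose fills Vd to the target concentration.
Concentration deficit ΔC = 15 − 11 = 4.000 mg/L
LD = Vd × ΔC / F / S = 528.0 × 4.000 / 0.71 / 0.78 = 3814 mg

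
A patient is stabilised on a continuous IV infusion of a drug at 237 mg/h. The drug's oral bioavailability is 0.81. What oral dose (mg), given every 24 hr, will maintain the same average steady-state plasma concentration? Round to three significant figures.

7020 mg

To maintain the same Css, the systemic dosing rate must be unchanged: F·D/τ = infusion rate.
D = rate × τ / F = 237 × 24 / 0.81 = 7022 mg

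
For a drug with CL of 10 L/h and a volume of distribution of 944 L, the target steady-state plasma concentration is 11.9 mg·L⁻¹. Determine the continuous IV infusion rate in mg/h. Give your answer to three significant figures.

Rate = CL × Css = 10.00 × 11.9 = 119.0 mg/h

119 mg/h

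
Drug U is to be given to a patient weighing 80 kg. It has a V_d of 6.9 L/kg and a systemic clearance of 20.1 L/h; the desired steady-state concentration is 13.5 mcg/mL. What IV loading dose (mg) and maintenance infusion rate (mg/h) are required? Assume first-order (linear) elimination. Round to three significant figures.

(a) 7450 mg; (b) 271 mg/h

Vd(total) = 80 kg × 6.9 L/kg = 552.0 L
Loading dose = Vd × C = 552.0 × 13.5 = 7452 mg
Infusion rate = 20.10 L/h × 13.5 mg/L = 271.4 mg/h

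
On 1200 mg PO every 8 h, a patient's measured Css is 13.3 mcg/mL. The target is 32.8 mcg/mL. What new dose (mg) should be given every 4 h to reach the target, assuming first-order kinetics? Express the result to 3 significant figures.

With linear kinetics, Css is proportional to dose rate (D/τ) at fixed clearance.
D₂ = D₁ × (Css,target / Css,current) × (τ₂/τ₁) = 1200 × (32.8/13.3) × (4/8) = 1480 mg

1480 mg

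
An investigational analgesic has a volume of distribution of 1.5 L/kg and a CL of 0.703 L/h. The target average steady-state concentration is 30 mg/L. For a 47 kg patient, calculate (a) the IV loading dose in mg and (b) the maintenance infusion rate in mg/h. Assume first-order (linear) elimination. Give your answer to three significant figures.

Total Vd = 1.5 × 47 = 70.50 L
Loading dose = Vd × C = 70.50 × 30 = 2115 mg
Maintenance infusion rate = CL × Css = 0.7030 × 30 = 21.09 mg/h

(a) 2120 mg; (b) 21.1 mg/h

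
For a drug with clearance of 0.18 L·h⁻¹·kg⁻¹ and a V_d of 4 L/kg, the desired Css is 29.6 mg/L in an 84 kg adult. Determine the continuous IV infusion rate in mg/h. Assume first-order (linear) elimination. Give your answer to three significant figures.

448 mg/h

CL = 0.18 L·h⁻¹·kg⁻¹ × 84 kg = 15.12 L/h
R₀ = 15.12 × 29.6 = 447.6 mg/h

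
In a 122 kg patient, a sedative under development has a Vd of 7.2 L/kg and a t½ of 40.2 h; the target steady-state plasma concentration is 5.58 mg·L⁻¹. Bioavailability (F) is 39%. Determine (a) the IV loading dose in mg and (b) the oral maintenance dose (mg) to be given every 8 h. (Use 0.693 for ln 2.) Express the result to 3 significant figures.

(a) 4900 mg; (b) 1730 mg

Vd = 7.2 L/kg × 122 kg = 878.4 L
LD = Vd × C = 878.4 × 5.58 = 4901 mg
CL = 0.693 × Vd / t½ = 0.693 × 878.4 / 40.2 = 15.14 L/h
D = CL × Css × τ / F = 15.14 × 5.58 × 8 / 0.39 = 1733 mg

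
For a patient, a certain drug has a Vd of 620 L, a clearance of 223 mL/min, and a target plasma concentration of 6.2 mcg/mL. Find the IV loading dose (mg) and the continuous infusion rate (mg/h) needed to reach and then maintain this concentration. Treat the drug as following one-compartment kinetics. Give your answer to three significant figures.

Loading: fill Vd to C_target → 620.0 L × 6.2 mg/L = 3844 mg
Convert clearance: 223 mL/min × 60 min/h ÷ 1000 mL/L = 13.38 L/h
Maintenance infusion rate = CL × Css = 13.38 × 6.2 = 82.96 mg/h

(a) 3840 mg; (b) 83.0 mg/h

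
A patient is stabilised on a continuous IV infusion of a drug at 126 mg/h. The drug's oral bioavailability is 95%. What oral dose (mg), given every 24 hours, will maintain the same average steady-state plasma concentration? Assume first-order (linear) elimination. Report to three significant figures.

3180 mg

To maintain the same Css, the systemic dosing rate must be unchanged: F·D/τ = infusion rate.
D = rate × τ / F = 126 × 24 / 0.95 = 3183 mg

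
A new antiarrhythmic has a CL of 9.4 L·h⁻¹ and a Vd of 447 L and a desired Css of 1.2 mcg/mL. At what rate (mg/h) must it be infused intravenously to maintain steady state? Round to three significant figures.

R₀ = 9.400 × 1.2 = 11.28 mg/h

11.3 mg/h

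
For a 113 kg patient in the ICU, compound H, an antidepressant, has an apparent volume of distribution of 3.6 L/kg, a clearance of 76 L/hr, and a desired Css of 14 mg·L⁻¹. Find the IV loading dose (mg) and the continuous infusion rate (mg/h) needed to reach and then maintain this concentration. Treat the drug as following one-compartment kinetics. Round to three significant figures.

Total Vd = 3.6 × 113 = 406.8 L
Loading: fill Vd to C_target → 406.8 L × 14 mg/L = 5695 mg
Infusion rate = 76.00 L/h × 14 mg/L = 1064 mg/h

(a) 5700 mg; (b) 1060 mg/h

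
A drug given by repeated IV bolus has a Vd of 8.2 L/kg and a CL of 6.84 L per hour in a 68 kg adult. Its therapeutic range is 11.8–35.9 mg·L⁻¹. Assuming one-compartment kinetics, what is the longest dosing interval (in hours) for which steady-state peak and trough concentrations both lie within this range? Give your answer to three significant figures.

90.7 h

Total Vd = 8.2 × 68 = 557.6 L
k = CL / Vd = 6.840 / 557.6 = 0.01227 h⁻¹
Between IV bolus doses, concentration decays as C = C₀·e^(−kτ), so C_peak/C_trough = e^(kτ).
τ_max = ln(C_peak/C_trough) / k = ln(35.9/11.8) / 0.01227 = 1.113 / 0.01227 = 90.71 h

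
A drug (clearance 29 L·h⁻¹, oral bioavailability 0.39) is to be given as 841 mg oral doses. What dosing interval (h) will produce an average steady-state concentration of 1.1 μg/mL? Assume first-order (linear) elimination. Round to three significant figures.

10.3 h

F·D/τ = CL·Css → τ = F·D / (CL·Css).
τ = 0.39 × 841 / (29 × 1.1) = 10.28 h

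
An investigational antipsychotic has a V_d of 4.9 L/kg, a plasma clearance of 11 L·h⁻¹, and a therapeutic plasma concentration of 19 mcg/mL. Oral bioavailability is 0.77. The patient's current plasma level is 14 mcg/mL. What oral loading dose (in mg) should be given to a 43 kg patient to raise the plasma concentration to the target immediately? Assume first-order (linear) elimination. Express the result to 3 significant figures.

Vd = 4.9 L/kg × 43 kg = 210.7 L
Concentration deficit ΔC = 19 − 14 = 5.000 mg/L
LD = Vd × ΔC / F = 210.7 × 5.000 / 0.77 = 1368 mg

1370 mg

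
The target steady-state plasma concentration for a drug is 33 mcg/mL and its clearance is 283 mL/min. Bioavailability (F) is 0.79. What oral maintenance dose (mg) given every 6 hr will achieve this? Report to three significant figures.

CL = 283 mL/min × 60/1000 = 16.98 L/h
At steady state, dose per interval replaces the amount cleared in that interval: F·D/τ = CL·Css.
D = CL × Css × τ / F = 16.98 × 33 × 6 / 0.79 = 4256 mg

4260 mg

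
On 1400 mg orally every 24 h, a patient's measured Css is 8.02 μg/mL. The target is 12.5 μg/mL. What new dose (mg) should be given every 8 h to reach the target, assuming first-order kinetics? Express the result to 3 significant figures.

727 mg

With linear kinetics, Css is proportional to dose rate (D/τ) at fixed clearance.
D₂ = D₁ × (Css,target / Css,current) × (τ₂/τ₁) = 1400 × (12.5/8.02) × (8/24) = 727.3 mg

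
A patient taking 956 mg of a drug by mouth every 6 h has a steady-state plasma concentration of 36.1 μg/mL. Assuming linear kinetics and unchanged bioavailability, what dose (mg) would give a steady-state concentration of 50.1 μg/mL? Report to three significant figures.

With linear kinetics, Css is proportional to dose rate (D/τ) at fixed clearance.
D₂ = D₁ × (Css,target / Css,current) = 956 × 50.1/36.1 = 1327 mg

1330 mg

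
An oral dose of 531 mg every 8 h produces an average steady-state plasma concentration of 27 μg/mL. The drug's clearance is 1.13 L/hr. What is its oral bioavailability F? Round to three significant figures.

F·D/τ = CL·Css at steady state → F = CL·Css·τ / D.
F = 1.13 × 27 × 8 / 531 = 0.460

0.460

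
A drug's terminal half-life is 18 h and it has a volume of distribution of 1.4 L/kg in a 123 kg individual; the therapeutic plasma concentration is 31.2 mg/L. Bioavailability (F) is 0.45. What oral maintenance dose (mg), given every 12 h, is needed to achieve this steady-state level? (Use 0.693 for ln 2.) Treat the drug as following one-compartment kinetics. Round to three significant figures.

5520 mg

Vd = 1.4 L/kg × 123 kg = 172.2 L
CL = ln 2 · Vd / t½ = 0.693 × 172.2 / 18 = 6.630 L/h
D = CL × Css × τ / F = 6.630 × 31.2 × 12 / 0.45 = 5516 mg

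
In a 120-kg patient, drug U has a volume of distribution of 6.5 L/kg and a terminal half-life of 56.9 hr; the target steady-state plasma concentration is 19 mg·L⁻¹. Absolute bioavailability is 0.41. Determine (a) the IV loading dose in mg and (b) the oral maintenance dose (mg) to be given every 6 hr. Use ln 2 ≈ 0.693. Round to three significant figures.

(a) 14800 mg; (b) 2640 mg

Vd = 6.5 L/kg × 120 kg = 780.0 L
LD = Vd × C = 780.0 × 19 = 14820 mg
CL = 0.693 × Vd / t½ = 0.693 × 780.0 / 56.9 = 9.500 L/h
D = CL × Css × τ / F = 9.500 × 19 × 6 / 0.41 = 2641 mg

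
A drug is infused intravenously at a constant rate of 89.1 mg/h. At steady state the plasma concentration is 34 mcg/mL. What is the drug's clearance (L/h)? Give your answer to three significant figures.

At steady state, infusion rate = CL × Css, so CL = rate / Css.
CL = 89.1 / 34 = 2.621 L/h

2.62 L/h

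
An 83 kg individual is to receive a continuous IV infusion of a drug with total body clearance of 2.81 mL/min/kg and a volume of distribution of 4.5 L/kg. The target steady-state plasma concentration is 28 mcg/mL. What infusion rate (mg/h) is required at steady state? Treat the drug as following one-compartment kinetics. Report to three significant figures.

CL = 2.81 mL/min/kg × 83 kg = 233.2 mL/min = 233.2 × 60/1000 = 13.99 L/h
Vd does not affect the maintenance rate; only clearance governs steady-state input.
Infusion rate = CL · Css = 13.99 L/h × 28 mg/L = 391.7 mg/h

392 mg/h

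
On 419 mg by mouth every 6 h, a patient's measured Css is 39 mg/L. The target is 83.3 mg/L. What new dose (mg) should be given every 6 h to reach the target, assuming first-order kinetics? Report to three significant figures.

895 mg

With linear kinetics, Css is proportional to dose rate (D/τ) at fixed clearance.
D₂ = D₁ × (Css,target / Css,current) = 419 × 83.3/39 = 894.9 mg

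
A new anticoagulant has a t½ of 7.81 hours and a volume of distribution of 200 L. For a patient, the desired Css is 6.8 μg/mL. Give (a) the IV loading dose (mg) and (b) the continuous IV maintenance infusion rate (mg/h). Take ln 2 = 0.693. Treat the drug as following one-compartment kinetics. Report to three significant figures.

(a) 1360 mg; (b) 121 mg/h

LD = Vd × C = 200.0 × 6.8 = 1360 mg
CL = 0.693 × Vd / t½ = 0.693 × 200.0 / 7.81 = 17.75 L/h
Infusion rate = CL × Css = 17.75 × 6.8 = 120.7 mg/h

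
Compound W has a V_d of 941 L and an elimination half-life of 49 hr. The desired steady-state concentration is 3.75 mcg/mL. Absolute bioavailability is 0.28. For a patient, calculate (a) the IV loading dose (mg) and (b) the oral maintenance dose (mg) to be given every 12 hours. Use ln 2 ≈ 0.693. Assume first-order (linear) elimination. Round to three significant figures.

(a) 3530 mg; (b) 2140 mg

LD = Vd × C = 941.0 × 3.75 = 3529 mg
CL = 0.693 × Vd / t½ = 0.693 × 941.0 / 49 = 13.31 L/h
D = CL × Css × τ / F = 13.31 × 3.75 × 12 / 0.28 = 2139 mg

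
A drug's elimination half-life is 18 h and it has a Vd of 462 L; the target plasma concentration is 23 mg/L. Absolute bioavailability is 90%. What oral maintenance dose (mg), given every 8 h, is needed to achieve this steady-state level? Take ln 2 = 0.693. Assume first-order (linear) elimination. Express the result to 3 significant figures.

3640 mg

CL = ln 2 · Vd / t½ = 0.693 × 462.0 / 18 = 17.79 L/h
D = CL × Css × τ / F = 17.79 × 23 × 8 / 0.9 = 3637 mg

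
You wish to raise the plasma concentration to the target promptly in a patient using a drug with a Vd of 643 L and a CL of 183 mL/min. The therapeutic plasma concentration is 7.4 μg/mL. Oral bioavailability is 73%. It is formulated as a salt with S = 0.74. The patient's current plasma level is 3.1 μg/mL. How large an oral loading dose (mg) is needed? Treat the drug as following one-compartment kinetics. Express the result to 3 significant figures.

5120 mg

Concentration deficit ΔC = 7.4 − 3.1 = 4.300 mg/L
LD = Vd × ΔC / F / S = 643.0 × 4.300 / 0.73 / 0.74 = 5118 mg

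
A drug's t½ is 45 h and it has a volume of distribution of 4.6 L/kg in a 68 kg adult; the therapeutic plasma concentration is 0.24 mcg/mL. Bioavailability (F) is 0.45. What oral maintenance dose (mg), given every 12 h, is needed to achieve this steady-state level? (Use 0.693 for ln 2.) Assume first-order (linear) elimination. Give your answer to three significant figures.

Total Vd = 4.6 × 68 = 312.8 L
k = 0.693/45 = 0.01540 h⁻¹, so CL = k·Vd = 0.01540 × 312.8 = 4.817 L/h
D = CL × Css × τ / F = 4.817 × 0.24 × 12 / 0.45 = 30.83 mg

30.8 mg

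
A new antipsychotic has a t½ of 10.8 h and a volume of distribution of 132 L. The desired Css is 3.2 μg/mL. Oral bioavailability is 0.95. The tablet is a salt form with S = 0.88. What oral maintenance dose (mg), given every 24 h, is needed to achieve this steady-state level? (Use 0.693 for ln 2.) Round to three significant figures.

CL = ln 2 · Vd / t½ = 0.693 × 132.0 / 10.8 = 8.470 L/h
D = CL × Css × τ / F / S = 8.470 × 3.2 × 24 / 0.95 / 0.88 = 778.1 mg

778 mg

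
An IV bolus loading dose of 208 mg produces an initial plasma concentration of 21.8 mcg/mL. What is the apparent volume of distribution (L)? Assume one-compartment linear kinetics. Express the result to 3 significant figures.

9.54 L

Immediately after an IV bolus, C₀ = Dose / Vd, so Vd = Dose / C₀.
Vd = 208 / 21.8 = 9.541 L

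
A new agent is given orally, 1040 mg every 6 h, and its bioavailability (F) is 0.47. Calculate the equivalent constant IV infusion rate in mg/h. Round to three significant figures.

Equivalent systemic input: infusion rate = F·D/τ.
Rate = 0.47 × 1040 / 6 = 81.47 mg/h

81.5 mg/h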